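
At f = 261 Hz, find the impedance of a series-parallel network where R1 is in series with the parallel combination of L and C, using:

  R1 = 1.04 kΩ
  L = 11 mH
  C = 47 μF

Step 1 — Angular frequency: ω = 2π·f = 2π·261 = 1640 rad/s.
Step 2 — Component impedances:
  R1: Z = R = 1040 Ω
  L: Z = jωL = j·1640·0.011 = 0 + j18.04 Ω
  C: Z = 1/(jωC) = -j/(ω·C) = 0 - j12.97 Ω
Step 3 — Parallel branch: L || C = 1/(1/L + 1/C) = 0 - j46.21 Ω.
Step 4 — Series with R1: Z_total = R1 + (L || C) = 1040 - j46.21 Ω = 1041∠-2.5° Ω.

Z = 1040 - j46.21 Ω = 1041∠-2.5° Ω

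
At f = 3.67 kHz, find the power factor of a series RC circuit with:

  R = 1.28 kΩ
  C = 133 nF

Step 1 — Angular frequency: ω = 2π·f = 2π·3670 = 2.306e+04 rad/s.
Step 2 — Component impedances:
  R: Z = R = 1280 Ω
  C: Z = 1/(jωC) = -j/(ω·C) = 0 - j326.1 Ω
Step 3 — Series combination: Z_total = R + C = 1280 - j326.1 Ω = 1321∠-14.3° Ω.
Step 4 — Power factor: PF = cos(φ) = Re(Z)/|Z| = 1280/1320.88 = 0.9691.
Step 5 — Type: Im(Z) = -326.1 ⇒ leading (phase φ = -14.3°).

PF = 0.9691 (leading, φ = -14.3°)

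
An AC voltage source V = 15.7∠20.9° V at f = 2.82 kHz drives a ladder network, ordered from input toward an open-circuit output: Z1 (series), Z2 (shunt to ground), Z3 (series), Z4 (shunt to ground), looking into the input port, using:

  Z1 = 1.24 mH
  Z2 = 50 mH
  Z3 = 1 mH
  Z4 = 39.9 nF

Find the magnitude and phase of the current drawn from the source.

Step 1 — Angular frequency: ω = 2π·f = 2π·2820 = 1.772e+04 rad/s.
Step 2 — Component impedances:
  Z1: Z = jωL = j·1.772e+04·0.00124 = 0 + j21.97 Ω
  Z2: Z = jωL = j·1.772e+04·0.05 = 0 + j885.9 Ω
  Z3: Z = jωL = j·1.772e+04·0.001 = 0 + j17.72 Ω
  Z4: Z = 1/(jωC) = -j/(ω·C) = 0 - j1414 Ω
Step 3 — Ladder network (open output): work backward from the far end, alternating series and parallel combinations. Z_in = 0 + j2444 Ω = 2444∠90.0° Ω.
Step 4 — Source phasor: V = 15.7∠20.9° V = 14.67 + j5.601 V.
Step 5 — Ohm's law: I = V / Z_total = (14.67 + j5.601) / (0 + j2444) = 0.002291 - j0.006 A.
Step 6 — Convert to polar: |I| = 0.006423 A, ∠I = -69.1°.

I = 0.006423∠-69.1° A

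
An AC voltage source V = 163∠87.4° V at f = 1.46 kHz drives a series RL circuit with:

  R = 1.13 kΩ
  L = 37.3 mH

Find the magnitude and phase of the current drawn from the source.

Step 1 — Angular frequency: ω = 2π·f = 2π·1460 = 9173 rad/s.
Step 2 — Component impedances:
  R: Z = R = 1130 Ω
  L: Z = jωL = j·9173·0.0373 = 0 + j342.2 Ω
Step 3 — Series combination: Z_total = R + L = 1130 + j342.2 Ω = 1181∠16.8° Ω.
Step 4 — Source phasor: V = 163∠87.4° V = 7.394 + j162.8 V.
Step 5 — Ohm's law: I = V / Z_total = (7.394 + j162.8) / (1130 + j342.2) = 0.04596 + j0.1302 A.
Step 6 — Convert to polar: |I| = 0.1381 A, ∠I = 70.6°.

I = 0.1381∠70.6° A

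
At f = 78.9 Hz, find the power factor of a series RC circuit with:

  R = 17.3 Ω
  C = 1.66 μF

Step 1 — Angular frequency: ω = 2π·f = 2π·78.9 = 495.7 rad/s.
Step 2 — Component impedances:
  R: Z = R = 17.3 Ω
  C: Z = 1/(jωC) = -j/(ω·C) = 0 - j1215 Ω
Step 3 — Series combination: Z_total = R + C = 17.3 - j1215 Ω = 1215∠-89.2° Ω.
Step 4 — Power factor: PF = cos(φ) = Re(Z)/|Z| = 17.3/1215 = 0.01424.
Step 5 — Type: Im(Z) = -1215 ⇒ leading (phase φ = -89.2°).

PF = 0.01424 (leading, φ = -89.2°)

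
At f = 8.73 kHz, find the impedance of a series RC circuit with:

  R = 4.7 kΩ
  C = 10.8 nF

Step 1 — Angular frequency: ω = 2π·f = 2π·8730 = 5.485e+04 rad/s.
Step 2 — Component impedances:
  R: Z = R = 4700 Ω
  C: Z = 1/(jωC) = -j/(ω·C) = 0 - j1688 Ω
Step 3 — Series combination: Z_total = R + C = 4700 - j1688 Ω = 4994∠-19.8° Ω.

Z = 4700 - j1688 Ω = 4994∠-19.8° Ω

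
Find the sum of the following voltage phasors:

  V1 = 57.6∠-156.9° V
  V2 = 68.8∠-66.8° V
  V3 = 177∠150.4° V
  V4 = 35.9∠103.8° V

Step 1 — Convert each phasor to rectangular form:
  V1 = 57.6·(cos(-156.9°) + j·sin(-156.9°)) = -52.98 - j22.6 V
  V2 = 68.8·(cos(-66.8°) + j·sin(-66.8°)) = 27.1 - j63.24 V
  V3 = 177·(cos(150.4°) + j·sin(150.4°)) = -153.9 + j87.43 V
  V4 = 35.9·(cos(103.8°) + j·sin(103.8°)) = -8.563 + j34.86 V
Step 2 — Sum components: V_total = -188.3 + j36.46 V.
Step 3 — Convert to polar: |V_total| = 191.8 V, ∠V_total = 169.0°.

V_total = 191.8∠169.0° V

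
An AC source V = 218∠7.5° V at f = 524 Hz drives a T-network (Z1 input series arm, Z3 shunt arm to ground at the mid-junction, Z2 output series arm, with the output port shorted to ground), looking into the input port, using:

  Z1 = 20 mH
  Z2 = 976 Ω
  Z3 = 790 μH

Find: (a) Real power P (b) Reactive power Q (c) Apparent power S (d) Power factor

Step 1 — Angular frequency: ω = 2π·f = 2π·524 = 3292 rad/s.
Step 2 — Component impedances:
  Z1: Z = jωL = j·3292·0.02 = 0 + j65.85 Ω
  Z2: Z = R = 976 Ω
  Z3: Z = jωL = j·3292·0.00079 = 0 + j2.601 Ω
Step 3 — With the output port shorted to ground, the output series arm Z2 runs from the junction to ground; the shunt arm Z3 also runs from the junction to ground. They appear in parallel: Z3 || Z2 = 0.006931 + j2.601 Ω.
Step 4 — Series with input arm Z1: Z_in = Z1 + (Z3 || Z2) = 0.006931 + j68.45 Ω = 68.45∠90.0° Ω.
Step 5 — Source phasor: V = 218∠7.5° V = 216.1 + j28.45 V.
Step 6 — Current: I = V / Z = 0.416 - j3.158 A = 3.185∠-82.5° A.
Step 7 — Complex power: S = V·I* = 0.07031 + j694.3 VA.
Step 8 — Real power: P = Re(S) = 0.07031 W.
Step 9 — Reactive power: Q = Im(S) = 694.3 VAR.
Step 10 — Apparent power: |S| = 694.3 VA.
Step 11 — Power factor: PF = P/|S| = 0.0001013 (lagging).

(a) P = 0.07031 W  (b) Q = 694.3 VAR  (c) S = 694.3 VA  (d) PF = 0.0001013 (lagging)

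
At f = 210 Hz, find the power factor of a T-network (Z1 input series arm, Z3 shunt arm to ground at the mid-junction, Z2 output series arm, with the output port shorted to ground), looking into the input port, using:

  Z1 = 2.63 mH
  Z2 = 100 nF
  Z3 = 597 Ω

Step 1 — Angular frequency: ω = 2π·f = 2π·210 = 1319 rad/s.
Step 2 — Component impedances:
  Z1: Z = jωL = j·1319·0.00263 = 0 + j3.47 Ω
  Z2: Z = 1/(jωC) = -j/(ω·C) = 0 - j7579 Ω
  Z3: Z = R = 597 Ω
Step 3 — With the output port shorted to ground, the output series arm Z2 runs from the junction to ground; the shunt arm Z3 also runs from the junction to ground. They appear in parallel: Z3 || Z2 = 593.3 - j46.74 Ω.
Step 4 — Series with input arm Z1: Z_in = Z1 + (Z3 || Z2) = 593.3 - j43.27 Ω = 594.9∠-4.2° Ω.
Step 5 — Power factor: PF = cos(φ) = Re(Z)/|Z| = 593.32/594.89 = 0.9974.
Step 6 — Type: Im(Z) = -43.27 ⇒ leading (phase φ = -4.2°).

PF = 0.9974 (leading, φ = -4.2°)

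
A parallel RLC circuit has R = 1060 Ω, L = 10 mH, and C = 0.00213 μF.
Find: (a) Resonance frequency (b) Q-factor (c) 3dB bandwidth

Step 1 — Resonance: ω₀ = 1/√(LC) = 1/√(0.01·2.13e-09) = 2.167e+05 rad/s.
Step 2 — f₀ = ω₀/(2π) = 3.449e+04 Hz.
Step 3 — Parallel Q: Q = R/(ω₀L) = 1060/(2.167e+05·0.01) = 0.4892.
Step 4 — Bandwidth: Δω = ω₀/Q = 4.429e+05 rad/s; BW = Δω/(2π) = 7.049e+04 Hz.

(a) f₀ = 3.449e+04 Hz  (b) Q = 0.4892  (c) BW = 7.049e+04 Hz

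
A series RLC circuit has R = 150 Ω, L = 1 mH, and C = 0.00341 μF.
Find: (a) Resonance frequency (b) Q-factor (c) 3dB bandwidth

Step 1 — Resonance: ω₀ = 1/√(LC) = 1/√(0.001·3.41e-09) = 5.415e+05 rad/s.
Step 2 — f₀ = ω₀/(2π) = 8.619e+04 Hz.
Step 3 — Series Q: Q = ω₀L/R = 5.415e+05·0.001/150 = 3.61.
Step 4 — Bandwidth: Δω = ω₀/Q = 1.5e+05 rad/s; BW = Δω/(2π) = 2.387e+04 Hz.

(a) f₀ = 8.619e+04 Hz  (b) Q = 3.61  (c) BW = 2.387e+04 Hz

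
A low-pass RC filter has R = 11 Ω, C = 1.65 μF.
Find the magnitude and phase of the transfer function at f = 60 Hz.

Step 1 — Angular frequency: ω = 2π·60 = 377 rad/s.
Step 2 — Transfer function: H(jω) = 1/(1 + jωRC).
Step 3 — Denominator: 1 + jωRC = 1 + j·377·11·1.65e-06 = 1 + j0.006842.
Step 4 — H = 1 - j0.006842.
Step 5 — Magnitude: |H| = 1 (-0.0 dB); phase: φ = -0.4°.

|H| = 1 (-0.0 dB), φ = -0.4°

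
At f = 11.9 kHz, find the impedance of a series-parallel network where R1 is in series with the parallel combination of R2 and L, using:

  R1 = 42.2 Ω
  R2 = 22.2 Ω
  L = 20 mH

Step 1 — Angular frequency: ω = 2π·f = 2π·1.19e+04 = 7.477e+04 rad/s.
Step 2 — Component impedances:
  R1: Z = R = 42.2 Ω
  R2: Z = R = 22.2 Ω
  L: Z = jωL = j·7.477e+04·0.02 = 0 + j1495 Ω
Step 3 — Parallel branch: R2 || L = 1/(1/R2 + 1/L) = 22.2 + j0.3295 Ω.
Step 4 — Series with R1: Z_total = R1 + (R2 || L) = 64.4 + j0.3295 Ω = 64.4∠0.3° Ω.

Z = 64.4 + j0.3295 Ω = 64.4∠0.3° Ω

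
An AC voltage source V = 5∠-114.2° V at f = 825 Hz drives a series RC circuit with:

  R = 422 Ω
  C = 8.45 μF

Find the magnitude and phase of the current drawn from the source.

Step 1 — Angular frequency: ω = 2π·f = 2π·825 = 5184 rad/s.
Step 2 — Component impedances:
  R: Z = R = 422 Ω
  C: Z = 1/(jωC) = -j/(ω·C) = 0 - j22.83 Ω
Step 3 — Series combination: Z_total = R + C = 422 - j22.83 Ω = 422.6∠-3.1° Ω.
Step 4 — Source phasor: V = 5∠-114.2° V = -2.05 - j4.561 V.
Step 5 — Ohm's law: I = V / Z_total = (-2.05 - j4.561) / (422 - j22.83) = -0.00426 - j0.01104 A.
Step 6 — Convert to polar: |I| = 0.01183 A, ∠I = -111.1°.

I = 0.01183∠-111.1° A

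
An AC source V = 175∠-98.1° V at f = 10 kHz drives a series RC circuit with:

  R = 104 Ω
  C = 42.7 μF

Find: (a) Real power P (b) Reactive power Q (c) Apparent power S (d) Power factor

Step 1 — Angular frequency: ω = 2π·f = 2π·1e+04 = 6.283e+04 rad/s.
Step 2 — Component impedances:
  R: Z = R = 104 Ω
  C: Z = 1/(jωC) = -j/(ω·C) = 0 - j0.3727 Ω
Step 3 — Series combination: Z_total = R + C = 104 - j0.3727 Ω = 104∠-0.2° Ω.
Step 4 — Source phasor: V = 175∠-98.1° V = -24.66 - j173.3 V.
Step 5 — Current: I = V / Z = -0.2311 - j1.667 A = 1.683∠-97.9° A.
Step 6 — Complex power: S = V·I* = 294.5 - j1.055 VA.
Step 7 — Real power: P = Re(S) = 294.5 W.
Step 8 — Reactive power: Q = Im(S) = -1.055 VAR.
Step 9 — Apparent power: |S| = 294.5 VA.
Step 10 — Power factor: PF = P/|S| = 1 (leading).

(a) P = 294.5 W  (b) Q = -1.055 VAR  (c) S = 294.5 VA  (d) PF = 1 (leading)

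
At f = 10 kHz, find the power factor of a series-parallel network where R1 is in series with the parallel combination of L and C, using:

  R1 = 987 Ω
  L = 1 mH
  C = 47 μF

Step 1 — Angular frequency: ω = 2π·f = 2π·1e+04 = 6.283e+04 rad/s.
Step 2 — Component impedances:
  R1: Z = R = 987 Ω
  L: Z = jωL = j·6.283e+04·0.001 = 0 + j62.83 Ω
  C: Z = 1/(jωC) = -j/(ω·C) = 0 - j0.3386 Ω
Step 3 — Parallel branch: L || C = 1/(1/L + 1/C) = 0 - j0.3405 Ω.
Step 4 — Series with R1: Z_total = R1 + (L || C) = 987 - j0.3405 Ω = 987∠-0.0° Ω.
Step 5 — Power factor: PF = cos(φ) = Re(Z)/|Z| = 987/987 = 1.
Step 6 — Type: Im(Z) = -0.3405 ⇒ leading (phase φ = -0.0°).

PF = 1 (leading, φ = -0.0°)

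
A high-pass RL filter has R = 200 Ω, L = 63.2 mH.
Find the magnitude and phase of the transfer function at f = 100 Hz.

Step 1 — Angular frequency: ω = 2π·100 = 628.3 rad/s.
Step 2 — Transfer function: H(jω) = jωL/(R + jωL).
Step 3 — Numerator jωL = j·39.71; denominator R + jωL = 200 + j39.71.
Step 4 — H = 0.03793 + j0.191.
Step 5 — Magnitude: |H| = 0.1947 (-14.2 dB); phase: φ = 78.8°.

|H| = 0.1947 (-14.2 dB), φ = 78.8°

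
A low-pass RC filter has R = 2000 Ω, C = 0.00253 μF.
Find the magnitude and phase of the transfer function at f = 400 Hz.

Step 1 — Angular frequency: ω = 2π·400 = 2513 rad/s.
Step 2 — Transfer function: H(jω) = 1/(1 + jωRC).
Step 3 — Denominator: 1 + jωRC = 1 + j·2513·2000·2.53e-09 = 1 + j0.01272.
Step 4 — H = 0.9998 - j0.01272.
Step 5 — Magnitude: |H| = 0.9999 (-0.0 dB); phase: φ = -0.7°.

|H| = 0.9999 (-0.0 dB), φ = -0.7°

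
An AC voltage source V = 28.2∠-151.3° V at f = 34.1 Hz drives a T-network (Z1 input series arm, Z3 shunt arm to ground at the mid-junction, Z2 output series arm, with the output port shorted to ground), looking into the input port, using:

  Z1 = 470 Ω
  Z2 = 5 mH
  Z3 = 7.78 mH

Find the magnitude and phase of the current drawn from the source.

Step 1 — Angular frequency: ω = 2π·f = 2π·34.1 = 214.3 rad/s.
Step 2 — Component impedances:
  Z1: Z = R = 470 Ω
  Z2: Z = jωL = j·214.3·0.005 = 0 + j1.071 Ω
  Z3: Z = jωL = j·214.3·0.00778 = 0 + j1.667 Ω
Step 3 — With the output port shorted to ground, the output series arm Z2 runs from the junction to ground; the shunt arm Z3 also runs from the junction to ground. They appear in parallel: Z3 || Z2 = 0 + j0.6522 Ω.
Step 4 — Series with input arm Z1: Z_in = Z1 + (Z3 || Z2) = 470 + j0.6522 Ω = 470∠0.1° Ω.
Step 5 — Source phasor: V = 28.2∠-151.3° V = -24.74 - j13.54 V.
Step 6 — Ohm's law: I = V / Z_total = (-24.74 - j13.54) / (470 + j0.6522) = -0.05267 - j0.02874 A.
Step 7 — Convert to polar: |I| = 0.06 A, ∠I = -151.4°.

I = 0.06∠-151.4° A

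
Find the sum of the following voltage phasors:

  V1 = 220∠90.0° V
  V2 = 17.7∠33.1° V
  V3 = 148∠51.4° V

Step 1 — Convert each phasor to rectangular form:
  V1 = 220·(cos(90.0°) + j·sin(90.0°)) = 0 + j220 V
  V2 = 17.7·(cos(33.1°) + j·sin(33.1°)) = 14.83 + j9.666 V
  V3 = 148·(cos(51.4°) + j·sin(51.4°)) = 92.33 + j115.7 V
Step 2 — Sum components: V_total = 107.2 + j345.3 V.
Step 3 — Convert to polar: |V_total| = 361.6 V, ∠V_total = 72.8°.

V_total = 361.6∠72.8° V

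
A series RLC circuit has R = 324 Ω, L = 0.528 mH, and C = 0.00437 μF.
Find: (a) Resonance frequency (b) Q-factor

Step 1 — Resonance condition Im(Z)=0 gives ω₀ = 1/√(LC).
Step 2 — ω₀ = 1/√(0.000528·4.37e-09) = 6.583e+05 rad/s.
Step 3 — f₀ = ω₀/(2π) = 1.048e+05 Hz.
Step 4 — Series Q: Q = ω₀L/R = 6.583e+05·0.000528/324 = 1.073.

(a) f₀ = 1.048e+05 Hz  (b) Q = 1.073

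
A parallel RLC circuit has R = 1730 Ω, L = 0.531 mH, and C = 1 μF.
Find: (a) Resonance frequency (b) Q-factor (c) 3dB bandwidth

Step 1 — Resonance: ω₀ = 1/√(LC) = 1/√(0.000531·1e-06) = 4.34e+04 rad/s.
Step 2 — f₀ = ω₀/(2π) = 6907 Hz.
Step 3 — Parallel Q: Q = R/(ω₀L) = 1730/(4.34e+04·0.000531) = 75.08.
Step 4 — Bandwidth: Δω = ω₀/Q = 578 rad/s; BW = Δω/(2π) = 92 Hz.

(a) f₀ = 6907 Hz  (b) Q = 75.08  (c) BW = 92 Hz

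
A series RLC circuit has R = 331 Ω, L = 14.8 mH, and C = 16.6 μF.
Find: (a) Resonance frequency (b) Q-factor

Step 1 — Resonance condition Im(Z)=0 gives ω₀ = 1/√(LC).
Step 2 — ω₀ = 1/√(0.0148·1.66e-05) = 2018 rad/s.
Step 3 — f₀ = ω₀/(2π) = 321.1 Hz.
Step 4 — Series Q: Q = ω₀L/R = 2018·0.0148/331 = 0.09021.

(a) f₀ = 321.1 Hz  (b) Q = 0.09021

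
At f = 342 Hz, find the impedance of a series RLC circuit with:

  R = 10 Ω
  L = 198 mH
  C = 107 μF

Step 1 — Angular frequency: ω = 2π·f = 2π·342 = 2149 rad/s.
Step 2 — Component impedances:
  R: Z = R = 10 Ω
  L: Z = jωL = j·2149·0.198 = 0 + j425.5 Ω
  C: Z = 1/(jωC) = -j/(ω·C) = 0 - j4.349 Ω
Step 3 — Series combination: Z_total = R + L + C = 10 + j421.1 Ω = 421.2∠88.6° Ω.

Z = 10 + j421.1 Ω = 421.2∠88.6° Ω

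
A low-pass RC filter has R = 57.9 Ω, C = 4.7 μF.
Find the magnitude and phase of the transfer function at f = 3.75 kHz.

Step 1 — Angular frequency: ω = 2π·3750 = 2.356e+04 rad/s.
Step 2 — Transfer function: H(jω) = 1/(1 + jωRC).
Step 3 — Denominator: 1 + jωRC = 1 + j·2.356e+04·57.9·4.7e-06 = 1 + j6.412.
Step 4 — H = 0.02375 - j0.1523.
Step 5 — Magnitude: |H| = 0.1541 (-16.2 dB); phase: φ = -81.1°.

|H| = 0.1541 (-16.2 dB), φ = -81.1°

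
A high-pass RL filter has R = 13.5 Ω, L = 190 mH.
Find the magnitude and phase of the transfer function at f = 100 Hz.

Step 1 — Angular frequency: ω = 2π·100 = 628.3 rad/s.
Step 2 — Transfer function: H(jω) = jωL/(R + jωL).
Step 3 — Numerator jωL = j·119.4; denominator R + jωL = 13.5 + j119.4.
Step 4 — H = 0.9874 + j0.1117.
Step 5 — Magnitude: |H| = 0.9937 (-0.1 dB); phase: φ = 6.5°.

|H| = 0.9937 (-0.1 dB), φ = 6.5°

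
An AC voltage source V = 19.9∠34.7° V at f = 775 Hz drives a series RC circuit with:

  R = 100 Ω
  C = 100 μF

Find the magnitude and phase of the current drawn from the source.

Step 1 — Angular frequency: ω = 2π·f = 2π·775 = 4869 rad/s.
Step 2 — Component impedances:
  R: Z = R = 100 Ω
  C: Z = 1/(jωC) = -j/(ω·C) = 0 - j2.054 Ω
Step 3 — Series combination: Z_total = R + C = 100 - j2.054 Ω = 100∠-1.2° Ω.
Step 4 — Source phasor: V = 19.9∠34.7° V = 16.36 + j11.33 V.
Step 5 — Ohm's law: I = V / Z_total = (16.36 + j11.33) / (100 - j2.054) = 0.1612 + j0.1166 A.
Step 6 — Convert to polar: |I| = 0.199 A, ∠I = 35.9°.

I = 0.199∠35.9° A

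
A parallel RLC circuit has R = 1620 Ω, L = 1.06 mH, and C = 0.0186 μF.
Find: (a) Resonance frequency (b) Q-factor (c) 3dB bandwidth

Step 1 — Resonance: ω₀ = 1/√(LC) = 1/√(0.00106·1.86e-08) = 2.252e+05 rad/s.
Step 2 — f₀ = ω₀/(2π) = 3.584e+04 Hz.
Step 3 — Parallel Q: Q = R/(ω₀L) = 1620/(2.252e+05·0.00106) = 6.786.
Step 4 — Bandwidth: Δω = ω₀/Q = 3.319e+04 rad/s; BW = Δω/(2π) = 5282 Hz.

(a) f₀ = 3.584e+04 Hz  (b) Q = 6.786  (c) BW = 5282 Hz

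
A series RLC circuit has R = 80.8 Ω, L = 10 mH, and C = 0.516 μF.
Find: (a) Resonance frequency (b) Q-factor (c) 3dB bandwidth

Step 1 — Resonance condition Im(Z)=0 gives ω₀ = 1/√(LC).
Step 2 — ω₀ = 1/√(0.01·5.16e-07) = 1.392e+04 rad/s.
Step 3 — f₀ = ω₀/(2π) = 2216 Hz.
Step 4 — Series Q: Q = ω₀L/R = 1.392e+04·0.01/80.8 = 1.723.
Step 5 — 3dB bandwidth: Δω = ω₀/Q = 8080 rad/s; BW = Δω/(2π) = 1286 Hz.

(a) f₀ = 2216 Hz  (b) Q = 1.723  (c) BW = 1286 Hz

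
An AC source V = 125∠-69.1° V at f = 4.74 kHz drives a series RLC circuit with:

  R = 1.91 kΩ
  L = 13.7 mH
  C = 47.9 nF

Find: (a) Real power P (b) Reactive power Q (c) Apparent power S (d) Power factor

Step 1 — Angular frequency: ω = 2π·f = 2π·4740 = 2.978e+04 rad/s.
Step 2 — Component impedances:
  R: Z = R = 1910 Ω
  L: Z = jωL = j·2.978e+04·0.0137 = 0 + j408 Ω
  C: Z = 1/(jωC) = -j/(ω·C) = 0 - j701 Ω
Step 3 — Series combination: Z_total = R + L + C = 1910 - j293 Ω = 1932∠-8.7° Ω.
Step 4 — Source phasor: V = 125∠-69.1° V = 44.59 - j116.8 V.
Step 5 — Current: I = V / Z = 0.03197 - j0.05623 A = 0.06469∠-60.4° A.
Step 6 — Complex power: S = V·I* = 7.993 - j1.226 VA.
Step 7 — Real power: P = Re(S) = 7.993 W.
Step 8 — Reactive power: Q = Im(S) = -1.226 VAR.
Step 9 — Apparent power: |S| = 8.086 VA.
Step 10 — Power factor: PF = P/|S| = 0.9884 (leading).

(a) P = 7.993 W  (b) Q = -1.226 VAR  (c) S = 8.086 VA  (d) PF = 0.9884 (leading)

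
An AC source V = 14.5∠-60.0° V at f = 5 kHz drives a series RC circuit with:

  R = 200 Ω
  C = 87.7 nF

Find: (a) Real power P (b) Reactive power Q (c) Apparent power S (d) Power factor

Step 1 — Angular frequency: ω = 2π·f = 2π·5000 = 3.142e+04 rad/s.
Step 2 — Component impedances:
  R: Z = R = 200 Ω
  C: Z = 1/(jωC) = -j/(ω·C) = 0 - j363 Ω
Step 3 — Series combination: Z_total = R + C = 200 - j363 Ω = 414.4∠-61.1° Ω.
Step 4 — Source phasor: V = 14.5∠-60.0° V = 7.25 - j12.56 V.
Step 5 — Current: I = V / Z = 0.03498 + j0.0006984 A = 0.03499∠1.1° A.
Step 6 — Complex power: S = V·I* = 0.2449 - j0.4444 VA.
Step 7 — Real power: P = Re(S) = 0.2449 W.
Step 8 — Reactive power: Q = Im(S) = -0.4444 VAR.
Step 9 — Apparent power: |S| = 0.5073 VA.
Step 10 — Power factor: PF = P/|S| = 0.4826 (leading).

(a) P = 0.2449 W  (b) Q = -0.4444 VAR  (c) S = 0.5073 VA  (d) PF = 0.4826 (leading)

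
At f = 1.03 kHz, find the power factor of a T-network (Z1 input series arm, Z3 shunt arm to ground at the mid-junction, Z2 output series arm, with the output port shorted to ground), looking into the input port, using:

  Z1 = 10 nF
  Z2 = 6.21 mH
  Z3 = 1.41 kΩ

Step 1 — Angular frequency: ω = 2π·f = 2π·1030 = 6472 rad/s.
Step 2 — Component impedances:
  Z1: Z = 1/(jωC) = -j/(ω·C) = 0 - j1.545e+04 Ω
  Z2: Z = jωL = j·6472·0.00621 = 0 + j40.19 Ω
  Z3: Z = R = 1410 Ω
Step 3 — With the output port shorted to ground, the output series arm Z2 runs from the junction to ground; the shunt arm Z3 also runs from the junction to ground. They appear in parallel: Z3 || Z2 = 1.145 + j40.16 Ω.
Step 4 — Series with input arm Z1: Z_in = Z1 + (Z3 || Z2) = 1.145 - j1.541e+04 Ω = 1.541e+04∠-90.0° Ω.
Step 5 — Power factor: PF = cos(φ) = Re(Z)/|Z| = 1.1446/15412 = 7.427e-05.
Step 6 — Type: Im(Z) = -1.541e+04 ⇒ leading (phase φ = -90.0°).

PF = 7.427e-05 (leading, φ = -90.0°)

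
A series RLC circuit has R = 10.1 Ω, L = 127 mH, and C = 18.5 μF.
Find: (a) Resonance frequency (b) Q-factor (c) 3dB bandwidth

Step 1 — Resonance: ω₀ = 1/√(LC) = 1/√(0.127·1.85e-05) = 652.4 rad/s.
Step 2 — f₀ = ω₀/(2π) = 103.8 Hz.
Step 3 — Series Q: Q = ω₀L/R = 652.4·0.127/10.1 = 8.203.
Step 4 — Bandwidth: Δω = ω₀/Q = 79.53 rad/s; BW = Δω/(2π) = 12.66 Hz.

(a) f₀ = 103.8 Hz  (b) Q = 8.203  (c) BW = 12.66 Hz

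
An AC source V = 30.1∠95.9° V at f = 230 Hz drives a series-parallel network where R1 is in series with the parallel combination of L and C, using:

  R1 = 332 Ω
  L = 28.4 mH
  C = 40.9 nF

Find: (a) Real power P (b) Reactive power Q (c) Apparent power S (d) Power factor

Step 1 — Angular frequency: ω = 2π·f = 2π·230 = 1445 rad/s.
Step 2 — Component impedances:
  R1: Z = R = 332 Ω
  L: Z = jωL = j·1445·0.0284 = 0 + j41.04 Ω
  C: Z = 1/(jωC) = -j/(ω·C) = 0 - j1.692e+04 Ω
Step 3 — Parallel branch: L || C = 1/(1/L + 1/C) = 0 + j41.14 Ω.
Step 4 — Series with R1: Z_total = R1 + (L || C) = 332 + j41.14 Ω = 334.5∠7.1° Ω.
Step 5 — Source phasor: V = 30.1∠95.9° V = -3.094 + j29.94 V.
Step 6 — Current: I = V / Z = 0.001828 + j0.08996 A = 0.08997∠88.8° A.
Step 7 — Complex power: S = V·I* = 2.688 + j0.3331 VA.
Step 8 — Real power: P = Re(S) = 2.688 W.
Step 9 — Reactive power: Q = Im(S) = 0.3331 VAR.
Step 10 — Apparent power: |S| = 2.708 VA.
Step 11 — Power factor: PF = P/|S| = 0.9924 (lagging).

(a) P = 2.688 W  (b) Q = 0.3331 VAR  (c) S = 2.708 VA  (d) PF = 0.9924 (lagging)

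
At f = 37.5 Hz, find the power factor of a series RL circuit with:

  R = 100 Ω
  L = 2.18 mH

Step 1 — Angular frequency: ω = 2π·f = 2π·37.5 = 235.6 rad/s.
Step 2 — Component impedances:
  R: Z = R = 100 Ω
  L: Z = jωL = j·235.6·0.00218 = 0 + j0.5137 Ω
Step 3 — Series combination: Z_total = R + L = 100 + j0.5137 Ω = 100∠0.3° Ω.
Step 4 — Power factor: PF = cos(φ) = Re(Z)/|Z| = 100/100 = 1.
Step 5 — Type: Im(Z) = 0.5137 ⇒ lagging (phase φ = 0.3°).

PF = 1 (lagging, φ = 0.3°)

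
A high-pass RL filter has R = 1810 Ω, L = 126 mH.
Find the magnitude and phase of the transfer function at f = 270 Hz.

Step 1 — Angular frequency: ω = 2π·270 = 1696 rad/s.
Step 2 — Transfer function: H(jω) = jωL/(R + jωL).
Step 3 — Numerator jωL = j·213.8; denominator R + jωL = 1810 + j213.8.
Step 4 — H = 0.01375 + j0.1165.
Step 5 — Magnitude: |H| = 0.1173 (-18.6 dB); phase: φ = 83.3°.

|H| = 0.1173 (-18.6 dB), φ = 83.3°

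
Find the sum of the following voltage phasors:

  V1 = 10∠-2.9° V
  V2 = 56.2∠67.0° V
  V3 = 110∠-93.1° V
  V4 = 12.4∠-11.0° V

Step 1 — Convert each phasor to rectangular form:
  V1 = 10·(cos(-2.9°) + j·sin(-2.9°)) = 9.987 - j0.5059 V
  V2 = 56.2·(cos(67.0°) + j·sin(67.0°)) = 21.96 + j51.73 V
  V3 = 110·(cos(-93.1°) + j·sin(-93.1°)) = -5.949 - j109.8 V
  V4 = 12.4·(cos(-11.0°) + j·sin(-11.0°)) = 12.17 - j2.366 V
Step 2 — Sum components: V_total = 38.17 - j60.98 V.
Step 3 — Convert to polar: |V_total| = 71.94 V, ∠V_total = -58.0°.

V_total = 71.94∠-58.0° V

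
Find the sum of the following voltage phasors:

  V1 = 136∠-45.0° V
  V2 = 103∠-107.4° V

Step 1 — Convert each phasor to rectangular form:
  V1 = 136·(cos(-45.0°) + j·sin(-45.0°)) = 96.17 - j96.17 V
  V2 = 103·(cos(-107.4°) + j·sin(-107.4°)) = -30.8 - j98.29 V
Step 2 — Sum components: V_total = 65.37 - j194.5 V.
Step 3 — Convert to polar: |V_total| = 205.1 V, ∠V_total = -71.4°.

V_total = 205.1∠-71.4° V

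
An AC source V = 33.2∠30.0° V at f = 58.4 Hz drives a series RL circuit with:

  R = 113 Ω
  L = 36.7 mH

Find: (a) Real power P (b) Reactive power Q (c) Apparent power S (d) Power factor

Step 1 — Angular frequency: ω = 2π·f = 2π·58.4 = 366.9 rad/s.
Step 2 — Component impedances:
  R: Z = R = 113 Ω
  L: Z = jωL = j·366.9·0.0367 = 0 + j13.47 Ω
Step 3 — Series combination: Z_total = R + L = 113 + j13.47 Ω = 113.8∠6.8° Ω.
Step 4 — Source phasor: V = 33.2∠30.0° V = 28.75 + j16.6 V.
Step 5 — Current: I = V / Z = 0.2681 + j0.1149 A = 0.2917∠23.2° A.
Step 6 — Complex power: S = V·I* = 9.618 + j1.146 VA.
Step 7 — Real power: P = Re(S) = 9.618 W.
Step 8 — Reactive power: Q = Im(S) = 1.146 VAR.
Step 9 — Apparent power: |S| = 9.686 VA.
Step 10 — Power factor: PF = P/|S| = 0.993 (lagging).

(a) P = 9.618 W  (b) Q = 1.146 VAR  (c) S = 9.686 VA  (d) PF = 0.993 (lagging)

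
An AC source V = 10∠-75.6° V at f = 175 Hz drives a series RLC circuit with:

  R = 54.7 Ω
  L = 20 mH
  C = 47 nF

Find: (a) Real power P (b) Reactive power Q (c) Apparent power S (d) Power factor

Step 1 — Angular frequency: ω = 2π·f = 2π·175 = 1100 rad/s.
Step 2 — Component impedances:
  R: Z = R = 54.7 Ω
  L: Z = jωL = j·1100·0.02 = 0 + j21.99 Ω
  C: Z = 1/(jωC) = -j/(ω·C) = 0 - j1.935e+04 Ω
Step 3 — Series combination: Z_total = R + L + C = 54.7 - j1.933e+04 Ω = 1.933e+04∠-89.8° Ω.
Step 4 — Source phasor: V = 10∠-75.6° V = 2.487 - j9.686 V.
Step 5 — Current: I = V / Z = 0.0005015 + j0.0001272 A = 0.0005174∠14.2° A.
Step 6 — Complex power: S = V·I* = 1.464e-05 - j0.005174 VA.
Step 7 — Real power: P = Re(S) = 1.464e-05 W.
Step 8 — Reactive power: Q = Im(S) = -0.005174 VAR.
Step 9 — Apparent power: |S| = 0.005174 VA.
Step 10 — Power factor: PF = P/|S| = 0.00283 (leading).

(a) P = 1.464e-05 W  (b) Q = -0.005174 VAR  (c) S = 0.005174 VA  (d) PF = 0.00283 (leading)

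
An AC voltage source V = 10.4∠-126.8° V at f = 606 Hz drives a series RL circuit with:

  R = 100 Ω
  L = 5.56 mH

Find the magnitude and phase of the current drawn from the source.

Step 1 — Angular frequency: ω = 2π·f = 2π·606 = 3808 rad/s.
Step 2 — Component impedances:
  R: Z = R = 100 Ω
  L: Z = jωL = j·3808·0.00556 = 0 + j21.17 Ω
Step 3 — Series combination: Z_total = R + L = 100 + j21.17 Ω = 102.2∠12.0° Ω.
Step 4 — Source phasor: V = 10.4∠-126.8° V = -6.23 - j8.328 V.
Step 5 — Ohm's law: I = V / Z_total = (-6.23 - j8.328) / (100 + j21.17) = -0.0765 - j0.06708 A.
Step 6 — Convert to polar: |I| = 0.1017 A, ∠I = -138.8°.

I = 0.1017∠-138.8° A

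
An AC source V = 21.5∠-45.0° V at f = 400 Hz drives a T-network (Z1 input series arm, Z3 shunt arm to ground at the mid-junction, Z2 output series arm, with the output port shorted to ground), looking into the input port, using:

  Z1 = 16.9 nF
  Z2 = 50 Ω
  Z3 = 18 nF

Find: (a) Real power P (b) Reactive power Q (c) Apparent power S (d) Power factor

Step 1 — Angular frequency: ω = 2π·f = 2π·400 = 2513 rad/s.
Step 2 — Component impedances:
  Z1: Z = 1/(jωC) = -j/(ω·C) = 0 - j2.354e+04 Ω
  Z2: Z = R = 50 Ω
  Z3: Z = 1/(jωC) = -j/(ω·C) = 0 - j2.21e+04 Ω
Step 3 — With the output port shorted to ground, the output series arm Z2 runs from the junction to ground; the shunt arm Z3 also runs from the junction to ground. They appear in parallel: Z3 || Z2 = 50 - j0.1131 Ω.
Step 4 — Series with input arm Z1: Z_in = Z1 + (Z3 || Z2) = 50 - j2.354e+04 Ω = 2.354e+04∠-89.9° Ω.
Step 5 — Source phasor: V = 21.5∠-45.0° V = 15.2 - j15.2 V.
Step 6 — Current: I = V / Z = 0.0006471 + j0.0006444 A = 0.0009132∠44.9° A.
Step 7 — Complex power: S = V·I* = 4.17e-05 - j0.01963 VA.
Step 8 — Real power: P = Re(S) = 4.17e-05 W.
Step 9 — Reactive power: Q = Im(S) = -0.01963 VAR.
Step 10 — Apparent power: |S| = 0.01963 VA.
Step 11 — Power factor: PF = P/|S| = 0.002124 (leading).

(a) P = 4.17e-05 W  (b) Q = -0.01963 VAR  (c) S = 0.01963 VA  (d) PF = 0.002124 (leading)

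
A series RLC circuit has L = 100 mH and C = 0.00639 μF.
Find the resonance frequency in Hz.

Step 1 — Resonance condition Im(Z)=0 gives ω₀ = 1/√(LC).
Step 2 — ω₀ = 1/√(0.1·6.39e-09) = 3.956e+04 rad/s.
Step 3 — f₀ = ω₀/(2π) = 6296 Hz.

f₀ = 6296 Hz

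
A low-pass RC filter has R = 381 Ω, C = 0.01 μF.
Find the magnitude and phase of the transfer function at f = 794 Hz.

Step 1 — Angular frequency: ω = 2π·794 = 4989 rad/s.
Step 2 — Transfer function: H(jω) = 1/(1 + jωRC).
Step 3 — Denominator: 1 + jωRC = 1 + j·4989·381·1e-08 = 1 + j0.01901.
Step 4 — H = 0.9996 - j0.019.
Step 5 — Magnitude: |H| = 0.9998 (-0.0 dB); phase: φ = -1.1°.

|H| = 0.9998 (-0.0 dB), φ = -1.1°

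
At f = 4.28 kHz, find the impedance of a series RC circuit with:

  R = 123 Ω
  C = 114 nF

Step 1 — Angular frequency: ω = 2π·f = 2π·4280 = 2.689e+04 rad/s.
Step 2 — Component impedances:
  R: Z = R = 123 Ω
  C: Z = 1/(jωC) = -j/(ω·C) = 0 - j326.2 Ω
Step 3 — Series combination: Z_total = R + C = 123 - j326.2 Ω = 348.6∠-69.3° Ω.

Z = 123 - j326.2 Ω = 348.6∠-69.3° Ω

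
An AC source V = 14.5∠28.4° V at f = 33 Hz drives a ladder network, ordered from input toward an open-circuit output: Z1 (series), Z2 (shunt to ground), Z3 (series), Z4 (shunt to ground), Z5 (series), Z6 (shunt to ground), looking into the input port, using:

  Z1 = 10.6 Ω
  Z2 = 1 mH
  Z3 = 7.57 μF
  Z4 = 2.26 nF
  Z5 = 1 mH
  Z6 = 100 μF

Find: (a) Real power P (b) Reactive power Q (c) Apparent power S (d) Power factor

Step 1 — Angular frequency: ω = 2π·f = 2π·33 = 207.3 rad/s.
Step 2 — Component impedances:
  Z1: Z = R = 10.6 Ω
  Z2: Z = jωL = j·207.3·0.001 = 0 + j0.2073 Ω
  Z3: Z = 1/(jωC) = -j/(ω·C) = 0 - j637.1 Ω
  Z4: Z = 1/(jωC) = -j/(ω·C) = 0 - j2.134e+06 Ω
  Z5: Z = jωL = j·207.3·0.001 = 0 + j0.2073 Ω
  Z6: Z = 1/(jωC) = -j/(ω·C) = 0 - j48.23 Ω
Step 3 — Ladder network (open output): work backward from the far end, alternating series and parallel combinations. Z_in = 10.6 + j0.2074 Ω = 10.6∠1.1° Ω.
Step 4 — Source phasor: V = 14.5∠28.4° V = 12.75 + j6.897 V.
Step 5 — Current: I = V / Z = 1.216 + j0.6268 A = 1.368∠27.3° A.
Step 6 — Complex power: S = V·I* = 19.83 + j0.388 VA.
Step 7 — Real power: P = Re(S) = 19.83 W.
Step 8 — Reactive power: Q = Im(S) = 0.388 VAR.
Step 9 — Apparent power: |S| = 19.83 VA.
Step 10 — Power factor: PF = P/|S| = 0.9998 (lagging).

(a) P = 19.83 W  (b) Q = 0.388 VAR  (c) S = 19.83 VA  (d) PF = 0.9998 (lagging)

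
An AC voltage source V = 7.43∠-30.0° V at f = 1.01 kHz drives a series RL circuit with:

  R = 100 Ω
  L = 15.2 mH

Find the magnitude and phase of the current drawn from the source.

Step 1 — Angular frequency: ω = 2π·f = 2π·1010 = 6346 rad/s.
Step 2 — Component impedances:
  R: Z = R = 100 Ω
  L: Z = jωL = j·6346·0.0152 = 0 + j96.46 Ω
Step 3 — Series combination: Z_total = R + L = 100 + j96.46 Ω = 138.9∠44.0° Ω.
Step 4 — Source phasor: V = 7.43∠-30.0° V = 6.435 - j3.715 V.
Step 5 — Ohm's law: I = V / Z_total = (6.435 - j3.715) / (100 + j96.46) = 0.01477 - j0.0514 A.
Step 6 — Convert to polar: |I| = 0.05348 A, ∠I = -74.0°.

I = 0.05348∠-74.0° A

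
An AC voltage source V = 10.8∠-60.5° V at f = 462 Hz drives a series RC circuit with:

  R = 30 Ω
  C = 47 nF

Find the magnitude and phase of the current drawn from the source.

Step 1 — Angular frequency: ω = 2π·f = 2π·462 = 2903 rad/s.
Step 2 — Component impedances:
  R: Z = R = 30 Ω
  C: Z = 1/(jωC) = -j/(ω·C) = 0 - j7330 Ω
Step 3 — Series combination: Z_total = R + C = 30 - j7330 Ω = 7330∠-89.8° Ω.
Step 4 — Source phasor: V = 10.8∠-60.5° V = 5.318 - j9.4 V.
Step 5 — Ohm's law: I = V / Z_total = (5.318 - j9.4) / (30 - j7330) = 0.001285 + j0.0007203 A.
Step 6 — Convert to polar: |I| = 0.001473 A, ∠I = 29.3°.

I = 0.001473∠29.3° A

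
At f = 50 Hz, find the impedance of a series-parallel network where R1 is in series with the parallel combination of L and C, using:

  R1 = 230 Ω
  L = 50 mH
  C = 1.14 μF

Step 1 — Angular frequency: ω = 2π·f = 2π·50 = 314.2 rad/s.
Step 2 — Component impedances:
  R1: Z = R = 230 Ω
  L: Z = jωL = j·314.2·0.05 = 0 + j15.71 Ω
  C: Z = 1/(jωC) = -j/(ω·C) = 0 - j2792 Ω
Step 3 — Parallel branch: L || C = 1/(1/L + 1/C) = 0 + j15.8 Ω.
Step 4 — Series with R1: Z_total = R1 + (L || C) = 230 + j15.8 Ω = 230.5∠3.9° Ω.

Z = 230 + j15.8 Ω = 230.5∠3.9° Ω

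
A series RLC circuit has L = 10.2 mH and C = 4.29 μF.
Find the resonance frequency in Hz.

Step 1 — Resonance condition Im(Z)=0 gives ω₀ = 1/√(LC).
Step 2 — ω₀ = 1/√(0.0102·4.29e-06) = 4780 rad/s.
Step 3 — f₀ = ω₀/(2π) = 760.8 Hz.

f₀ = 760.8 Hz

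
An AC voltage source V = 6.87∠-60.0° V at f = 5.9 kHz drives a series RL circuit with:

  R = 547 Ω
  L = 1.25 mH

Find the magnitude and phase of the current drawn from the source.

Step 1 — Angular frequency: ω = 2π·f = 2π·5900 = 3.707e+04 rad/s.
Step 2 — Component impedances:
  R: Z = R = 547 Ω
  L: Z = jωL = j·3.707e+04·0.00125 = 0 + j46.34 Ω
Step 3 — Series combination: Z_total = R + L = 547 + j46.34 Ω = 549∠4.8° Ω.
Step 4 — Source phasor: V = 6.87∠-60.0° V = 3.435 - j5.95 V.
Step 5 — Ohm's law: I = V / Z_total = (3.435 - j5.95) / (547 + j46.34) = 0.00532 - j0.01133 A.
Step 6 — Convert to polar: |I| = 0.01251 A, ∠I = -64.8°.

I = 0.01251∠-64.8° A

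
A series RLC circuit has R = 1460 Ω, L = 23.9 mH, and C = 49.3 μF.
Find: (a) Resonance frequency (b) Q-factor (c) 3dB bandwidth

Step 1 — Resonance: ω₀ = 1/√(LC) = 1/√(0.0239·4.93e-05) = 921.3 rad/s.
Step 2 — f₀ = ω₀/(2π) = 146.6 Hz.
Step 3 — Series Q: Q = ω₀L/R = 921.3·0.0239/1460 = 0.01508.
Step 4 — Bandwidth: Δω = ω₀/Q = 6.109e+04 rad/s; BW = Δω/(2π) = 9722 Hz.

(a) f₀ = 146.6 Hz  (b) Q = 0.01508  (c) BW = 9722 Hz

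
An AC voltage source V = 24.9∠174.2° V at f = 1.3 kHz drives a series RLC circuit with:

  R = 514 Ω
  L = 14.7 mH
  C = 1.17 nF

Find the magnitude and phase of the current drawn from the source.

Step 1 — Angular frequency: ω = 2π·f = 2π·1300 = 8168 rad/s.
Step 2 — Component impedances:
  R: Z = R = 514 Ω
  L: Z = jωL = j·8168·0.0147 = 0 + j120.1 Ω
  C: Z = 1/(jωC) = -j/(ω·C) = 0 - j1.046e+05 Ω
Step 3 — Series combination: Z_total = R + L + C = 514 - j1.045e+05 Ω = 1.045e+05∠-89.7° Ω.
Step 4 — Source phasor: V = 24.9∠174.2° V = -24.77 + j2.516 V.
Step 5 — Ohm's law: I = V / Z_total = (-24.77 + j2.516) / (514 - j1.045e+05) = -2.524e-05 - j0.0002369 A.
Step 6 — Convert to polar: |I| = 0.0002382 A, ∠I = -96.1°.

I = 0.0002382∠-96.1° A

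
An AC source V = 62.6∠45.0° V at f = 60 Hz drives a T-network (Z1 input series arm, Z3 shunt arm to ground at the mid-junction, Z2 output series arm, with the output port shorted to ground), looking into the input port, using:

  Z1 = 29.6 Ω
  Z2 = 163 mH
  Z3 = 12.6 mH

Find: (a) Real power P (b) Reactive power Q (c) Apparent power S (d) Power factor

Step 1 — Angular frequency: ω = 2π·f = 2π·60 = 377 rad/s.
Step 2 — Component impedances:
  Z1: Z = R = 29.6 Ω
  Z2: Z = jωL = j·377·0.163 = 0 + j61.45 Ω
  Z3: Z = jωL = j·377·0.0126 = 0 + j4.75 Ω
Step 3 — With the output port shorted to ground, the output series arm Z2 runs from the junction to ground; the shunt arm Z3 also runs from the junction to ground. They appear in parallel: Z3 || Z2 = 0 + j4.409 Ω.
Step 4 — Series with input arm Z1: Z_in = Z1 + (Z3 || Z2) = 29.6 + j4.409 Ω = 29.93∠8.5° Ω.
Step 5 — Source phasor: V = 62.6∠45.0° V = 44.26 + j44.26 V.
Step 6 — Current: I = V / Z = 1.681 + j1.245 A = 2.092∠36.5° A.
Step 7 — Complex power: S = V·I* = 129.5 + j19.29 VA.
Step 8 — Real power: P = Re(S) = 129.5 W.
Step 9 — Reactive power: Q = Im(S) = 19.29 VAR.
Step 10 — Apparent power: |S| = 130.9 VA.
Step 11 — Power factor: PF = P/|S| = 0.9891 (lagging).

(a) P = 129.5 W  (b) Q = 19.29 VAR  (c) S = 130.9 VA  (d) PF = 0.9891 (lagging)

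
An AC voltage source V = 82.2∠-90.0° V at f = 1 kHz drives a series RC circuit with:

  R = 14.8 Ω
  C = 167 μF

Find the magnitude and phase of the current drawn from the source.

Step 1 — Angular frequency: ω = 2π·f = 2π·1000 = 6283 rad/s.
Step 2 — Component impedances:
  R: Z = R = 14.8 Ω
  C: Z = 1/(jωC) = -j/(ω·C) = 0 - j0.953 Ω
Step 3 — Series combination: Z_total = R + C = 14.8 - j0.953 Ω = 14.83∠-3.7° Ω.
Step 4 — Source phasor: V = 82.2∠-90.0° V = 0 - j82.2 V.
Step 5 — Ohm's law: I = V / Z_total = (0 - j82.2) / (14.8 - j0.953) = 0.3562 - j5.531 A.
Step 6 — Convert to polar: |I| = 5.543 A, ∠I = -86.3°.

I = 5.543∠-86.3° A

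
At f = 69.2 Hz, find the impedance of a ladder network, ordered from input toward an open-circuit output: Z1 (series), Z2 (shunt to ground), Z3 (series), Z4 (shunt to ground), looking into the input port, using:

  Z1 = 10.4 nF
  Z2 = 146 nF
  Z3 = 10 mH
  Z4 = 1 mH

Step 1 — Angular frequency: ω = 2π·f = 2π·69.2 = 434.8 rad/s.
Step 2 — Component impedances:
  Z1: Z = 1/(jωC) = -j/(ω·C) = 0 - j2.211e+05 Ω
  Z2: Z = 1/(jωC) = -j/(ω·C) = 0 - j1.575e+04 Ω
  Z3: Z = jωL = j·434.8·0.01 = 0 + j4.348 Ω
  Z4: Z = jωL = j·434.8·0.001 = 0 + j0.4348 Ω
Step 3 — Ladder network (open output): work backward from the far end, alternating series and parallel combinations. Z_in = 0 - j2.211e+05 Ω = 2.211e+05∠-90.0° Ω.

Z = 0 - j2.211e+05 Ω = 2.211e+05∠-90.0° Ω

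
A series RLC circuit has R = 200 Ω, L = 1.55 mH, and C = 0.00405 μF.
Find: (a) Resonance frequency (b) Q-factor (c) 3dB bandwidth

Step 1 — Resonance: ω₀ = 1/√(LC) = 1/√(0.00155·4.05e-09) = 3.991e+05 rad/s.
Step 2 — f₀ = ω₀/(2π) = 6.352e+04 Hz.
Step 3 — Series Q: Q = ω₀L/R = 3.991e+05·0.00155/200 = 3.093.
Step 4 — Bandwidth: Δω = ω₀/Q = 1.29e+05 rad/s; BW = Δω/(2π) = 2.054e+04 Hz.

(a) f₀ = 6.352e+04 Hz  (b) Q = 3.093  (c) BW = 2.054e+04 Hz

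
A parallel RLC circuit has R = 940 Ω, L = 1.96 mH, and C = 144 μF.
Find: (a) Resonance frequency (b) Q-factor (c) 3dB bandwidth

Step 1 — Resonance: ω₀ = 1/√(LC) = 1/√(0.00196·0.000144) = 1882 rad/s.
Step 2 — f₀ = ω₀/(2π) = 299.6 Hz.
Step 3 — Parallel Q: Q = R/(ω₀L) = 940/(1882·0.00196) = 254.8.
Step 4 — Bandwidth: Δω = ω₀/Q = 7.388 rad/s; BW = Δω/(2π) = 1.176 Hz.

(a) f₀ = 299.6 Hz  (b) Q = 254.8  (c) BW = 1.176 Hz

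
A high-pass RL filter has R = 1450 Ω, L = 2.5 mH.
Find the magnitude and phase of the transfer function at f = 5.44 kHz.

Step 1 — Angular frequency: ω = 2π·5440 = 3.418e+04 rad/s.
Step 2 — Transfer function: H(jω) = jωL/(R + jωL).
Step 3 — Numerator jωL = j·85.45; denominator R + jωL = 1450 + j85.45.
Step 4 — H = 0.003461 + j0.05873.
Step 5 — Magnitude: |H| = 0.05883 (-24.6 dB); phase: φ = 86.6°.

|H| = 0.05883 (-24.6 dB), φ = 86.6°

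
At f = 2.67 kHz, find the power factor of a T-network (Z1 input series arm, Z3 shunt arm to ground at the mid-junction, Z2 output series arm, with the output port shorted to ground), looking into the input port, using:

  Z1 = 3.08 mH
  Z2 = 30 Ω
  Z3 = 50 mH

Step 1 — Angular frequency: ω = 2π·f = 2π·2670 = 1.678e+04 rad/s.
Step 2 — Component impedances:
  Z1: Z = jωL = j·1.678e+04·0.00308 = 0 + j51.67 Ω
  Z2: Z = R = 30 Ω
  Z3: Z = jωL = j·1.678e+04·0.05 = 0 + j838.8 Ω
Step 3 — With the output port shorted to ground, the output series arm Z2 runs from the junction to ground; the shunt arm Z3 also runs from the junction to ground. They appear in parallel: Z3 || Z2 = 29.96 + j1.072 Ω.
Step 4 — Series with input arm Z1: Z_in = Z1 + (Z3 || Z2) = 29.96 + j52.74 Ω = 60.66∠60.4° Ω.
Step 5 — Power factor: PF = cos(φ) = Re(Z)/|Z| = 29.96/60.66 = 0.4939.
Step 6 — Type: Im(Z) = 52.74 ⇒ lagging (phase φ = 60.4°).

PF = 0.4939 (lagging, φ = 60.4°)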